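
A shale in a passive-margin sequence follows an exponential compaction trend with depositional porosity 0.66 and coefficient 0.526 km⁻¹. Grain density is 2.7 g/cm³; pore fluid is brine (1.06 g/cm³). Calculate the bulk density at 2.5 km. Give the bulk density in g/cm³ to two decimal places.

Porosity at depth: φ = 0.66·exp(−0.526×2.5) = 0.66×0.2685 = 0.1772
Bulk density: ρ_b = (1−φ)ρ_g + φ·ρ_f = 0.8228×2.7 + 0.1772×1.06
       = 2.222 + 0.188 = 2.409 g/cm³

2.41 g/cm³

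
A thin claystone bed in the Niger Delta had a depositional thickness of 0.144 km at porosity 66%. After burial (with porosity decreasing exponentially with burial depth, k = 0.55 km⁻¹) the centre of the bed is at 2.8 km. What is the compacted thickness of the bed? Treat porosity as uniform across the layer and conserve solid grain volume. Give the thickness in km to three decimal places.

0.057 km

Porosity at 2.8 km: φ = 0.66·exp(−0.55×2.8) = 0.1415
Solid-volume conservation: h(1−φ) = h₀(1−φ₀) ⇒ h = h₀·(1−φ₀)/(1−φ)
h = 0.144 × (1 − 0.66)/(1 − 0.1415) = 0.144 × 0.3960 = 0.0570 km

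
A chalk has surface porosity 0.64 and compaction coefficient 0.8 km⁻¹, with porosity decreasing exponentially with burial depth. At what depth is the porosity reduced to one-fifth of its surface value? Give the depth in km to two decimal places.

2.01 km

φ/φ₀ = 1/5 ⇒ exp(−k·z) = 1/5 ⇒ z = ln(5) / k
z = 1.6094 / 0.8 = 2.012 km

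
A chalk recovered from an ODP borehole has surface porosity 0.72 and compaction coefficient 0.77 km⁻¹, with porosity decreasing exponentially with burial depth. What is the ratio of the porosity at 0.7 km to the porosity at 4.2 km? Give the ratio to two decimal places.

14.81

phi(Z₁)/phi(Z₂) = e^(−k·Z₁)/e^(−k·Z₂) = e^{k(Z₂−Z₁)}
= exp(0.77 × 3.5) = exp(2.695) = 14.8055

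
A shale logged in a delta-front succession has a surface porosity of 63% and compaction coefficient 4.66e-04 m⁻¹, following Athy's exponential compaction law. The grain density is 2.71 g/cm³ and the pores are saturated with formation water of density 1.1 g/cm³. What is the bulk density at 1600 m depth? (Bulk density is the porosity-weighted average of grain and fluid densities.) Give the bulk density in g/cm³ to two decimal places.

2.23 g/cm³

Working in km (1 km = 1000 m; k in km⁻¹ = k in m⁻¹ × 1000):
Porosity at depth: φ = 0.63·exp(−0.466×1.6) = 0.63×0.4744 = 0.2989
Bulk density: ρ_b = (1−φ)ρ_g + φ·ρ_f = 0.7011×2.71 + 0.2989×1.1
       = 1.900 + 0.329 = 2.229 g/cm³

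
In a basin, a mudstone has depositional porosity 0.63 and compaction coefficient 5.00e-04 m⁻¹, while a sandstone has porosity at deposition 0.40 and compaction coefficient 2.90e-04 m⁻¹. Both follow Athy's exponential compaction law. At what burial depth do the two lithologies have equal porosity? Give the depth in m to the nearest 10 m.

2160 m

Working in km (1 km = 1000 m; β in km⁻¹ = β in m⁻¹ × 1000):
Set phi₀ₐ e^(−βₐd) = phi₀ᵦ e^(−βᵦd) ⇒ ln(phi₀ₐ/phi₀ᵦ) = (βₐ − βᵦ)·d
d = ln(0.63/0.4) / (0.5 − 0.29) = 0.4543 / 0.21 = 2.163 km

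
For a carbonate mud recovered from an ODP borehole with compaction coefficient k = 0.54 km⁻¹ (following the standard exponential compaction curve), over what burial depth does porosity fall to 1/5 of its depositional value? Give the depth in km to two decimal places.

2.98 km

φ/φ₀ = 1/5 ⇒ exp(−k·Z) = 1/5 ⇒ Z = ln(5) / k
Z = 1.6094 / 0.54 = 2.980 km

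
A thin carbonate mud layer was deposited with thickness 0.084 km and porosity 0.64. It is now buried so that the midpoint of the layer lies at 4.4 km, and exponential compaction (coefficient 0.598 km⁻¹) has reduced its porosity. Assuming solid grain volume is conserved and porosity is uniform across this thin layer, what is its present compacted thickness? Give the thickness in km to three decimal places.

0.032 km

Porosity at 4.4 km: n = 0.64·exp(−0.598×4.4) = 0.0461
Solid-volume conservation: h(1−n) = h₀(1−n₀) ⇒ h = h₀·(1−n₀)/(1−n)
h = 0.084 × (1 − 0.64)/(1 − 0.0461) = 0.084 × 0.3774 = 0.0317 km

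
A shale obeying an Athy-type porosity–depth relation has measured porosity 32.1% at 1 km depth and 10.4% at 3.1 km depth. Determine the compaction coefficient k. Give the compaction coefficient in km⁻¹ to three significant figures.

0.537 km⁻¹

Athy: phi(Z) = phi₀ e^(−kZ) ⇒ phi₁/phi₂ = e^{k(Z₂−Z₁)} ⇒ k = ln(phi₁/phi₂)/(Z₂−Z₁)
k = ln(0.321/0.104) / (3.1 − 1) = ln(3.087) / 2.1 = 1.1271 / 2.1 = 0.5367 km⁻¹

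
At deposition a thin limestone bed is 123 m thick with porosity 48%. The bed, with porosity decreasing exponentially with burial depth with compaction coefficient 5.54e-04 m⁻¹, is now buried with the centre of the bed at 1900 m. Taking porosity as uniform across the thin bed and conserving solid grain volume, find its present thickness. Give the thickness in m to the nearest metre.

Working in km (1 km = 1000 m; k in km⁻¹ = k in m⁻¹ × 1000):
Porosity at 1.9 km: n = 0.48·exp(−0.554×1.9) = 0.1675
Solid-volume conservation: h(1−n) = h₀(1−n₀) ⇒ h = h₀·(1−n₀)/(1−n)
h = 0.123 × (1 − 0.48)/(1 − 0.1675) = 0.123 × 0.6247 = 0.0768 km

77 m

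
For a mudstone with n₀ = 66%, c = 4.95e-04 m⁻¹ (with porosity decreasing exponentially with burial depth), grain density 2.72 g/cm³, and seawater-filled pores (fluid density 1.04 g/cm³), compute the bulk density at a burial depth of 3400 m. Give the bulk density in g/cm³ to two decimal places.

2.51 g/cm³

Working in km (1 km = 1000 m; c in km⁻¹ = c in m⁻¹ × 1000):
Porosity at depth: n = 0.66·exp(−0.495×3.4) = 0.66×0.1858 = 0.1226
Bulk density: ρ_b = (1−n)ρ_g + n·ρ_f = 0.8774×2.72 + 0.1226×1.04
       = 2.386 + 0.128 = 2.514 g/cm³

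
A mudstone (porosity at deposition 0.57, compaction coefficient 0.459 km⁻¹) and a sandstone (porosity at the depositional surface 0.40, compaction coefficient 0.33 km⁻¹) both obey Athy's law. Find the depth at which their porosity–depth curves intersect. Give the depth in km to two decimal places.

2.75 km

Set phi₀ₐ e^(−kₐd) = phi₀ᵦ e^(−kᵦd) ⇒ ln(phi₀ₐ/phi₀ᵦ) = (kₐ − kᵦ)·d
d = ln(0.57/0.4) / (0.459 − 0.33) = 0.3542 / 0.129 = 2.746 km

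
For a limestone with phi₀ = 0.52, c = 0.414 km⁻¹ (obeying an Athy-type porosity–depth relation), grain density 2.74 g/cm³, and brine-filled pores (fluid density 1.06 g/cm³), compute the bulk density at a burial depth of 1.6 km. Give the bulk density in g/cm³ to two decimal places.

Porosity at depth: phi = 0.52·exp(−0.414×1.6) = 0.52×0.5156 = 0.2681
Bulk density: ρ_b = (1−phi)ρ_g + phi·ρ_f = 0.7319×2.74 + 0.2681×1.06
       = 2.005 + 0.284 = 2.290 g/cm³

2.29 g/cm³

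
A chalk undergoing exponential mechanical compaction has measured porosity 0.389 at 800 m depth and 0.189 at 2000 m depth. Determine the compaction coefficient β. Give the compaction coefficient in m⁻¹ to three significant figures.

0.000602 m⁻¹

Working in km (1 km = 1000 m; β in km⁻¹ = β in m⁻¹ × 1000):
Athy: φ(z) = φ₀ e^(−βz) ⇒ φ₁/φ₂ = e^{β(z₂−z₁)} ⇒ β = ln(φ₁/φ₂)/(z₂−z₁)
β = ln(0.389/0.189) / (2 − 0.8) = ln(2.058) / 1.2 = 0.7218 / 1.2 = 0.6015 km⁻¹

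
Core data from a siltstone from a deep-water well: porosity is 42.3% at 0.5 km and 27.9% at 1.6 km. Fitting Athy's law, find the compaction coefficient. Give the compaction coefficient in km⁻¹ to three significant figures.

0.378 km⁻¹

Athy: φ(Z) = φ₀ e^(−βZ) ⇒ φ₁/φ₂ = e^{β(Z₂−Z₁)} ⇒ β = ln(φ₁/φ₂)/(Z₂−Z₁)
β = ln(0.423/0.279) / (1.6 − 0.5) = ln(1.516) / 1.1 = 0.4162 / 1.1 = 0.3783 km⁻¹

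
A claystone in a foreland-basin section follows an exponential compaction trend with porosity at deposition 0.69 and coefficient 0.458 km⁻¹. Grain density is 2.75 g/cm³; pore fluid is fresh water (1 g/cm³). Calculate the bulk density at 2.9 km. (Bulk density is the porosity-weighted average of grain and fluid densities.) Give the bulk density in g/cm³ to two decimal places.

2.43 g/cm³

Porosity at depth: φ = 0.69·exp(−0.458×2.9) = 0.69×0.2650 = 0.1828
Bulk density: ρ_b = (1−φ)ρ_g + φ·ρ_f = 0.8172×2.75 + 0.1828×1
       = 2.247 + 0.183 = 2.430 g/cm³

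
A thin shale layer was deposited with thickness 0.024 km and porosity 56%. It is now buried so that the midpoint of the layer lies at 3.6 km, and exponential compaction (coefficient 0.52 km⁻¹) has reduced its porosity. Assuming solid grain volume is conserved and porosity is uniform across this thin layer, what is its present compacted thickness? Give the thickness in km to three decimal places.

0.012 km

Porosity at 3.6 km: φ = 0.56·exp(−0.52×3.6) = 0.0861
Solid-volume conservation: h(1−φ) = h₀(1−φ₀) ⇒ h = h₀·(1−φ₀)/(1−φ)
h = 0.024 × (1 − 0.56)/(1 − 0.0861) = 0.024 × 0.4815 = 0.0116 km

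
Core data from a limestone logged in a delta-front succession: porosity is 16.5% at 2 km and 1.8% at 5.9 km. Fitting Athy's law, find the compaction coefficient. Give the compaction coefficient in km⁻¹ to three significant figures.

0.568 km⁻¹

Athy: φ(Z) = φ₀ e^(−cZ) ⇒ φ₁/φ₂ = e^{c(Z₂−Z₁)} ⇒ c = ln(φ₁/φ₂)/(Z₂−Z₁)
c = ln(0.165/0.018) / (5.9 − 2) = ln(9.167) / 3.9 = 2.2156 / 3.9 = 0.5681 km⁻¹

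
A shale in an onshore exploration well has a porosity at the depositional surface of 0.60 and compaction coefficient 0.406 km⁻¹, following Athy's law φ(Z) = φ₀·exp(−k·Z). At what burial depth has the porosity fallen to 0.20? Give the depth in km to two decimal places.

2.71 km

Invert Athy's law: Z = ln(φ₀/φ) / k
Z = ln(0.6/0.2) / 0.406 = ln(3) / 0.406 = 1.0986 / 0.406 = 2.706 km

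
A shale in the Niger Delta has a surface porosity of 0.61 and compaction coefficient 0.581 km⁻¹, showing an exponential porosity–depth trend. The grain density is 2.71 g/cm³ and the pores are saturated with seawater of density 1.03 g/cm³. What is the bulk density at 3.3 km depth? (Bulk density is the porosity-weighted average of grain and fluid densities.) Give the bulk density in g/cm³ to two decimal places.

Porosity at depth: phi = 0.61·exp(−0.581×3.3) = 0.61×0.1470 = 0.0897
Bulk density: ρ_b = (1−phi)ρ_g + phi·ρ_f = 0.9103×2.71 + 0.0897×1.03
       = 2.467 + 0.092 = 2.559 g/cm³

2.56 g/cm³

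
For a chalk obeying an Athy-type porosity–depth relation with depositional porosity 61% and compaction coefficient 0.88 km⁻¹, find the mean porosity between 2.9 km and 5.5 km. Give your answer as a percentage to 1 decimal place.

1.9%

⟨phi⟩ = (1/(Z₂−Z₁)) ∫ phi₀ e^(−cZ) dZ = phi₀·(e^(−c·Z₁) − e^(−c·Z₂)) / (c·(Z₂−Z₁))
e^(−0.88×2.9) = 0.0779; e^(−0.88×5.5) = 0.0079
⟨phi⟩ = 0.61 × (0.0779 − 0.0079) / (0.88 × 2.6) = 0.61 × 0.0306 = 0.0187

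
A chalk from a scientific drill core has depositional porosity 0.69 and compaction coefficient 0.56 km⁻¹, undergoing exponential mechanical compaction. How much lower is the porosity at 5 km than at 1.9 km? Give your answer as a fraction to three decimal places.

n(1.9) = 0.69·e^(−0.56×1.9) = 0.2381
n(5) = 0.69·e^(−0.56×5) = 0.0420
Δn = 0.2381 − 0.0420 = 0.1961

0.196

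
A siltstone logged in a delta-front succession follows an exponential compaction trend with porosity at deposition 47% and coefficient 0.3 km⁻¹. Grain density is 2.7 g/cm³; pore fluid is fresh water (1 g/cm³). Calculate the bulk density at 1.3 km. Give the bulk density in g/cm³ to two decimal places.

2.16 g/cm³

Porosity at depth: phi = 0.47·exp(−0.3×1.3) = 0.47×0.6771 = 0.3182
Bulk density: ρ_b = (1−phi)ρ_g + phi·ρ_f = 0.6818×2.7 + 0.3182×1
       = 1.841 + 0.318 = 2.159 g/cm³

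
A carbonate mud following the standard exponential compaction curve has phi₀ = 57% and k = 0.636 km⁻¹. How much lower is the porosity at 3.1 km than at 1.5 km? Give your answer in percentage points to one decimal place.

14.0 percentage points

phi(1.5) = 0.57·e^(−0.636×1.5) = 0.2196
phi(3.1) = 0.57·e^(−0.636×3.1) = 0.0794
Δphi = 0.2196 − 0.0794 = 0.1402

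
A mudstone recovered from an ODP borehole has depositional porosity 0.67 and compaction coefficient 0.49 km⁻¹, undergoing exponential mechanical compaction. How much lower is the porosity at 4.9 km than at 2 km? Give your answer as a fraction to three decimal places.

0.191

n(2) = 0.67·e^(−0.49×2) = 0.2515
n(4.9) = 0.67·e^(−0.49×4.9) = 0.0607
Δn = 0.2515 − 0.0607 = 0.1907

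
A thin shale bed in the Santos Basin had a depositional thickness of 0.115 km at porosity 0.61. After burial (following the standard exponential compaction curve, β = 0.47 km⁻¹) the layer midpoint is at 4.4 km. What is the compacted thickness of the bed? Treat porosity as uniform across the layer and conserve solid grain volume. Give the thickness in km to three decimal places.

0.049 km

Porosity at 4.4 km: phi = 0.61·exp(−0.47×4.4) = 0.0771
Solid-volume conservation: h(1−phi) = h₀(1−phi₀) ⇒ h = h₀·(1−phi₀)/(1−phi)
h = 0.115 × (1 − 0.61)/(1 − 0.0771) = 0.115 × 0.4226 = 0.0486 km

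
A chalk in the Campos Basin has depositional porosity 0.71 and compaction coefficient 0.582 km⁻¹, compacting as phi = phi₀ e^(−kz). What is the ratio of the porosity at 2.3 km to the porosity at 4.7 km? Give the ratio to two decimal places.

phi(z₁)/phi(z₂) = e^(−k·z₁)/e^(−k·z₂) = e^{k(z₂−z₁)}
= exp(0.582 × 2.4) = exp(1.397) = 4.0422

4.04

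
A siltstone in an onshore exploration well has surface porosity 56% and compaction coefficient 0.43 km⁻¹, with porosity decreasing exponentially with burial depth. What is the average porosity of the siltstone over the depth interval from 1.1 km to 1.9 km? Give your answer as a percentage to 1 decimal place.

29.5%

⟨n⟩ = (1/(z₂−z₁)) ∫ n₀ e^(−kz) dz = n₀·(e^(−k·z₁) − e^(−k·z₂)) / (k·(z₂−z₁))
e^(−0.43×1.1) = 0.6231; e^(−0.43×1.9) = 0.4418
⟨n⟩ = 0.56 × (0.6231 − 0.4418) / (0.43 × 0.8) = 0.56 × 0.5273 = 0.2953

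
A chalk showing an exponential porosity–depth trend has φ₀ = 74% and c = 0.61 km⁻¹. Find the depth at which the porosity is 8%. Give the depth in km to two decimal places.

Invert Athy's law: Z = ln(φ₀/φ) / c
Z = ln(0.74/0.08) / 0.61 = ln(9.25) / 0.61 = 2.2246 / 0.61 = 3.647 km

3.65 km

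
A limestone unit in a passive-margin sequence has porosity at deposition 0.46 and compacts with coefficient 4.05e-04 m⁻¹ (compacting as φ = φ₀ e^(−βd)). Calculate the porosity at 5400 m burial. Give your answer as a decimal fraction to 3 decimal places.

Working in km (1 km = 1000 m; β in km⁻¹ = β in m⁻¹ × 1000):
φ = φ₀·exp(−β·d) = 0.46 × exp(−0.405 × 5.4) = 0.46 × exp(−2.187)
  = 0.46 × 0.1123 = 0.0516

0.052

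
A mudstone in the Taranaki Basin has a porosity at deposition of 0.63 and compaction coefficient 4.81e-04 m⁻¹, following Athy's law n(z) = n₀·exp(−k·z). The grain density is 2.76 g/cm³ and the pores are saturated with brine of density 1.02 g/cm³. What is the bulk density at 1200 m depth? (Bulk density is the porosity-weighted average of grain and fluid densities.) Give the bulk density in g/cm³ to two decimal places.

2.14 g/cm³

Working in km (1 km = 1000 m; k in km⁻¹ = k in m⁻¹ × 1000):
Porosity at depth: n = 0.63·exp(−0.481×1.2) = 0.63×0.5615 = 0.3537
Bulk density: ρ_b = (1−n)ρ_g + n·ρ_f = 0.6463×2.76 + 0.3537×1.02
       = 1.784 + 0.361 = 2.145 g/cm³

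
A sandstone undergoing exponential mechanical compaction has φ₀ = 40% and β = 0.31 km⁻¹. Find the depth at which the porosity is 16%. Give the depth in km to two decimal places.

2.96 km

Invert Athy's law: d = ln(φ₀/φ) / β
d = ln(0.4/0.16) / 0.31 = ln(2.5) / 0.31 = 0.9163 / 0.31 = 2.956 km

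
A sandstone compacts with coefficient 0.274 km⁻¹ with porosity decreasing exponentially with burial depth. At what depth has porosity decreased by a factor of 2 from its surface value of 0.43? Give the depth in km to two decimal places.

phi/phi₀ = 1/2 ⇒ exp(−β·d) = 1/2 ⇒ d = ln(2) / β
d = 0.6931 / 0.274 = 2.530 km

2.53 km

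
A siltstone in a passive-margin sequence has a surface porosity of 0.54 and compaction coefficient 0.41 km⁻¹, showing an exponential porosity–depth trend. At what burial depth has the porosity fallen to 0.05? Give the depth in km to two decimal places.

Invert Athy's law: d = ln(n₀/n) / c
d = ln(0.54/0.05) / 0.41 = ln(10.8) / 0.41 = 2.3795 / 0.41 = 5.804 km

5.80 km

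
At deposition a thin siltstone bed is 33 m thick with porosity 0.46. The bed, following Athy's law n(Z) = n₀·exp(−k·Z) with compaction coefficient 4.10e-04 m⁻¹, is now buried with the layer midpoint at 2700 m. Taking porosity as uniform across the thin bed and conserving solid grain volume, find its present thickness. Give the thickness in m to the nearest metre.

Working in km (1 km = 1000 m; k in km⁻¹ = k in m⁻¹ × 1000):
Porosity at 2.7 km: n = 0.46·exp(−0.41×2.7) = 0.1521
Solid-volume conservation: h(1−n) = h₀(1−n₀) ⇒ h = h₀·(1−n₀)/(1−n)
h = 0.033 × (1 − 0.46)/(1 − 0.1521) = 0.033 × 0.6368 = 0.0210 km

21 m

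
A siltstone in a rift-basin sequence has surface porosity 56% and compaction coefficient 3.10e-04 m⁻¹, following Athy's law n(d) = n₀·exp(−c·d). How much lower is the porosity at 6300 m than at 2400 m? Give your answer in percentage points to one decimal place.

Working in km (1 km = 1000 m; c in km⁻¹ = c in m⁻¹ × 1000):
n(2.4) = 0.56·e^(−0.31×2.4) = 0.2661
n(6.3) = 0.56·e^(−0.31×6.3) = 0.0794
Δn = 0.2661 − 0.0794 = 0.1867

18.7 percentage points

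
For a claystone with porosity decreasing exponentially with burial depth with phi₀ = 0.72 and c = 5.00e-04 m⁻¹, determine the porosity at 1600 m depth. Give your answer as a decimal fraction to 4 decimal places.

0.3235

Working in km (1 km = 1000 m; c in km⁻¹ = c in m⁻¹ × 1000):
phi = phi₀·exp(−c·z) = 0.72 × exp(−0.5 × 1.6) = 0.72 × exp(−0.8)
  = 0.72 × 0.4493 = 0.3235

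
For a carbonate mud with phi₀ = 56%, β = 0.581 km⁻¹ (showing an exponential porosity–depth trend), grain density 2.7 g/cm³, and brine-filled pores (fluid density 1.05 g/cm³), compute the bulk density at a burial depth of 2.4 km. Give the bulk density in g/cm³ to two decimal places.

2.47 g/cm³

Porosity at depth: phi = 0.56·exp(−0.581×2.4) = 0.56×0.2480 = 0.1389
Bulk density: ρ_b = (1−phi)ρ_g + phi·ρ_f = 0.8611×2.7 + 0.1389×1.05
       = 2.325 + 0.146 = 2.471 g/cm³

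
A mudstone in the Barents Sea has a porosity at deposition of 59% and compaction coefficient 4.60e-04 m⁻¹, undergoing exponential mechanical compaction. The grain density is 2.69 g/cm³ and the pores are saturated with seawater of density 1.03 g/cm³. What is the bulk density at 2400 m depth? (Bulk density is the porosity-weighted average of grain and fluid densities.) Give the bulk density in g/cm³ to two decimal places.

2.37 g/cm³

Working in km (1 km = 1000 m; β in km⁻¹ = β in m⁻¹ × 1000):
Porosity at depth: n = 0.59·exp(−0.46×2.4) = 0.59×0.3315 = 0.1956
Bulk density: ρ_b = (1−n)ρ_g + n·ρ_f = 0.8044×2.69 + 0.1956×1.03
       = 2.164 + 0.201 = 2.365 g/cm³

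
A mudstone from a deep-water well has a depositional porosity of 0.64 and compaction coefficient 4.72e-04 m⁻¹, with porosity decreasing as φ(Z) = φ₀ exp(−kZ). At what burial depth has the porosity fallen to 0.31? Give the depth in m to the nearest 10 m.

1540 m

Working in km (1 km = 1000 m; k in km⁻¹ = k in m⁻¹ × 1000):
Invert Athy's law: Z = ln(φ₀/φ) / k
Z = ln(0.64/0.31) / 0.472 = ln(2.065) / 0.472 = 0.7249 / 0.472 = 1.536 km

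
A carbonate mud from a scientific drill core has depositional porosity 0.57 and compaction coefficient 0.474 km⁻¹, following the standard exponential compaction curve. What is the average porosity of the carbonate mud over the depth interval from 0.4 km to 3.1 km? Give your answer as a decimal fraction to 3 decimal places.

⟨φ⟩ = (1/(z₂−z₁)) ∫ φ₀ e^(−kz) dz = φ₀·(e^(−k·z₁) − e^(−k·z₂)) / (k·(z₂−z₁))
e^(−0.474×0.4) = 0.8273; e^(−0.474×3.1) = 0.2301
⟨φ⟩ = 0.57 × (0.8273 − 0.2301) / (0.474 × 2.7) = 0.57 × 0.4667 = 0.2660

0.266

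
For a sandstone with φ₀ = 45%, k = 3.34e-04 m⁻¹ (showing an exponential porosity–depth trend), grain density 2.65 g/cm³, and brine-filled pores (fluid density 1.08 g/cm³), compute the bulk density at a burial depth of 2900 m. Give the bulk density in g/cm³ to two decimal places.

Working in km (1 km = 1000 m; k in km⁻¹ = k in m⁻¹ × 1000):
Porosity at depth: φ = 0.45·exp(−0.334×2.9) = 0.45×0.3796 = 0.1708
Bulk density: ρ_b = (1−φ)ρ_g + φ·ρ_f = 0.8292×2.65 + 0.1708×1.08
       = 2.197 + 0.184 = 2.382 g/cm³

2.38 g/cm³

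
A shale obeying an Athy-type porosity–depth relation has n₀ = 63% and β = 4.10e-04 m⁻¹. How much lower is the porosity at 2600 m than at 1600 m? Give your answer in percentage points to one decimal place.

Working in km (1 km = 1000 m; β in km⁻¹ = β in m⁻¹ × 1000):
n(1.6) = 0.63·e^(−0.41×1.6) = 0.3269
n(2.6) = 0.63·e^(−0.41×2.6) = 0.2170
Δn = 0.3269 − 0.2170 = 0.1100

11.0 percentage points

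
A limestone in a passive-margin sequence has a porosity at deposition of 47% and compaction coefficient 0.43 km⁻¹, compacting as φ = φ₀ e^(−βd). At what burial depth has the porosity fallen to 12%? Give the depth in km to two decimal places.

3.17 km

Invert Athy's law: d = ln(φ₀/φ) / β
d = ln(0.47/0.12) / 0.43 = ln(3.917) / 0.43 = 1.3652 / 0.43 = 3.175 km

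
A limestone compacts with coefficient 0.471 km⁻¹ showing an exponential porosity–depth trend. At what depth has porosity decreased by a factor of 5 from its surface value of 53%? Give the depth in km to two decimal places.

3.42 km

φ/φ₀ = 1/5 ⇒ exp(−β·d) = 1/5 ⇒ d = ln(5) / β
d = 1.6094 / 0.471 = 3.417 km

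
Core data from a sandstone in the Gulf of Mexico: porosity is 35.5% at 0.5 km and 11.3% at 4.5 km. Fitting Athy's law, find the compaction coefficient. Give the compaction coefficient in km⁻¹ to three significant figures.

Athy: n(Z) = n₀ e^(−βZ) ⇒ n₁/n₂ = e^{β(Z₂−Z₁)} ⇒ β = ln(n₁/n₂)/(Z₂−Z₁)
β = ln(0.355/0.113) / (4.5 − 0.5) = ln(3.142) / 4 = 1.1447 / 4 = 0.2862 km⁻¹

0.286 km⁻¹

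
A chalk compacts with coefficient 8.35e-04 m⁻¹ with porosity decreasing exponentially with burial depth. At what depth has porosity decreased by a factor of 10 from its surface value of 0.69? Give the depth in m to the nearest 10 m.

2760 m

Working in km (1 km = 1000 m; c in km⁻¹ = c in m⁻¹ × 1000):
φ/φ₀ = 1/10 ⇒ exp(−c·z) = 1/10 ⇒ z = ln(10) / c
z = 2.3026 / 0.835 = 2.758 km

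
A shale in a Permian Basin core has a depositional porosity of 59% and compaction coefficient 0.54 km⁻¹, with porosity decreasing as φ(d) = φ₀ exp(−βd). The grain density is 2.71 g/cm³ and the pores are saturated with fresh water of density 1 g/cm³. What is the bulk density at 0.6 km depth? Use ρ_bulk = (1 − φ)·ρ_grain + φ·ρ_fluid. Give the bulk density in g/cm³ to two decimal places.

1.98 g/cm³

Porosity at depth: φ = 0.59·exp(−0.54×0.6) = 0.59×0.7233 = 0.4267
Bulk density: ρ_b = (1−φ)ρ_g + φ·ρ_f = 0.5733×2.71 + 0.4267×1
       = 1.554 + 0.427 = 1.980 g/cm³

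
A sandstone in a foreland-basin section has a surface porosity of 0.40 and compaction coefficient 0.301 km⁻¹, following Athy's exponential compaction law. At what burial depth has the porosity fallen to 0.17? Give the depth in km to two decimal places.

2.84 km

Invert Athy's law: d = ln(phi₀/phi) / c
d = ln(0.4/0.17) / 0.301 = ln(2.353) / 0.301 = 0.8557 / 0.301 = 2.843 km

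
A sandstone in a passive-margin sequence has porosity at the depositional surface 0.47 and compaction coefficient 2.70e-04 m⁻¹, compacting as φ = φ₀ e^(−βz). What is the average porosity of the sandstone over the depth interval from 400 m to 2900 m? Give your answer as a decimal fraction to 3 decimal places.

Working in km (1 km = 1000 m; β in km⁻¹ = β in m⁻¹ × 1000):
⟨φ⟩ = (1/(z₂−z₁)) ∫ φ₀ e^(−βz) dz = φ₀·(e^(−β·z₁) − e^(−β·z₂)) / (β·(z₂−z₁))
e^(−0.27×0.4) = 0.8976; e^(−0.27×2.9) = 0.4570
⟨φ⟩ = 0.47 × (0.8976 − 0.4570) / (0.27 × 2.5) = 0.47 × 0.6527 = 0.3068

0.307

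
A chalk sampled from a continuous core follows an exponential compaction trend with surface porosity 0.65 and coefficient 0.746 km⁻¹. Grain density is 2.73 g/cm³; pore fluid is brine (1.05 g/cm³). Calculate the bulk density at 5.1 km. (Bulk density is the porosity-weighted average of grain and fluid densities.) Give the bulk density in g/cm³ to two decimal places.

2.71 g/cm³

Porosity at depth: φ = 0.65·exp(−0.746×5.1) = 0.65×0.0223 = 0.0145
Bulk density: ρ_b = (1−φ)ρ_g + φ·ρ_f = 0.9855×2.73 + 0.0145×1.05
       = 2.690 + 0.015 = 2.706 g/cm³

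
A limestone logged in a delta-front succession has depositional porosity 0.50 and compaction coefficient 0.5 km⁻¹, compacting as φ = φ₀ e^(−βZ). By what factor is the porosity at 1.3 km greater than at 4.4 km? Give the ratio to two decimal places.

φ(Z₁)/φ(Z₂) = e^(−β·Z₁)/e^(−β·Z₂) = e^{β(Z₂−Z₁)}
= exp(0.5 × 3.1) = exp(1.55) = 4.7115

4.71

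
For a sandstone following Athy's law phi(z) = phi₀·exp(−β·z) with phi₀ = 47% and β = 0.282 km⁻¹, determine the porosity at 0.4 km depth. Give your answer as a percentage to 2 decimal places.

41.99%

phi = phi₀·exp(−β·z) = 0.47 × exp(−0.282 × 0.4) = 0.47 × exp(−0.1128)
  = 0.47 × 0.8933 = 0.4199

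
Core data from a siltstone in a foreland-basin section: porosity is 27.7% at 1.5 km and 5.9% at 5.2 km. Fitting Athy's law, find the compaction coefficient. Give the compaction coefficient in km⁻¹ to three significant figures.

0.418 km⁻¹

Athy: n(Z) = n₀ e^(−kZ) ⇒ n₁/n₂ = e^{k(Z₂−Z₁)} ⇒ k = ln(n₁/n₂)/(Z₂−Z₁)
k = ln(0.277/0.059) / (5.2 − 1.5) = ln(4.695) / 3.7 = 1.5465 / 3.7 = 0.418 km⁻¹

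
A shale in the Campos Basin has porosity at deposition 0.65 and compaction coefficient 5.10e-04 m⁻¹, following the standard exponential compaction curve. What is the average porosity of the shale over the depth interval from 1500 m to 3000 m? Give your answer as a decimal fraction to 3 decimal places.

0.211

Working in km (1 km = 1000 m; k in km⁻¹ = k in m⁻¹ × 1000):
⟨phi⟩ = (1/(z₂−z₁)) ∫ phi₀ e^(−kz) dz = phi₀·(e^(−k·z₁) − e^(−k·z₂)) / (k·(z₂−z₁))
e^(−0.51×1.5) = 0.4653; e^(−0.51×3) = 0.2165
⟨phi⟩ = 0.65 × (0.4653 − 0.2165) / (0.51 × 1.5) = 0.65 × 0.3252 = 0.2114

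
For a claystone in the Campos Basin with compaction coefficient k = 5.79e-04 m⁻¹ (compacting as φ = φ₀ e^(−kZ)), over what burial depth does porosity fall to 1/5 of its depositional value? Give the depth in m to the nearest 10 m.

Working in km (1 km = 1000 m; k in km⁻¹ = k in m⁻¹ × 1000):
φ/φ₀ = 1/5 ⇒ exp(−k·Z) = 1/5 ⇒ Z = ln(5) / k
Z = 1.6094 / 0.579 = 2.780 km

2780 m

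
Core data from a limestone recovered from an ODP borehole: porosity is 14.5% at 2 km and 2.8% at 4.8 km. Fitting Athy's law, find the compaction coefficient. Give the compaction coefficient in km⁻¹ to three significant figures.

0.587 km⁻¹

Athy: n(z) = n₀ e^(−βz) ⇒ n₁/n₂ = e^{β(z₂−z₁)} ⇒ β = ln(n₁/n₂)/(z₂−z₁)
β = ln(0.145/0.028) / (4.8 − 2) = ln(5.179) / 2.8 = 1.6445 / 2.8 = 0.5873 km⁻¹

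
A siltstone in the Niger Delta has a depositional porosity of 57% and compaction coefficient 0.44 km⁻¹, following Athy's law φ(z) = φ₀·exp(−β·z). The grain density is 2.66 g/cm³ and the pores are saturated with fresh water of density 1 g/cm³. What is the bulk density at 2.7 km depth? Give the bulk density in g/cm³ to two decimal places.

Porosity at depth: φ = 0.57·exp(−0.44×2.7) = 0.57×0.3048 = 0.1738
Bulk density: ρ_b = (1−φ)ρ_g + φ·ρ_f = 0.8262×2.66 + 0.1738×1
       = 2.198 + 0.174 = 2.372 g/cm³

2.37 g/cm³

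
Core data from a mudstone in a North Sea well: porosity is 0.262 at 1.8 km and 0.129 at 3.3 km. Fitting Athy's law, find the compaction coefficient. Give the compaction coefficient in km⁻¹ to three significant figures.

Athy: n(Z) = n₀ e^(−cZ) ⇒ n₁/n₂ = e^{c(Z₂−Z₁)} ⇒ c = ln(n₁/n₂)/(Z₂−Z₁)
c = ln(0.262/0.129) / (3.3 − 1.8) = ln(2.031) / 1.5 = 0.7085 / 1.5 = 0.4724 km⁻¹

0.472 km⁻¹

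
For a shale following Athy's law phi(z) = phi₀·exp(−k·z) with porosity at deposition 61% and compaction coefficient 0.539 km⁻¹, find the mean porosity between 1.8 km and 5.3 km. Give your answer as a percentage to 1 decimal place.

⟨phi⟩ = (1/(z₂−z₁)) ∫ phi₀ e^(−kz) dz = phi₀·(e^(−k·z₁) − e^(−k·z₂)) / (k·(z₂−z₁))
e^(−0.539×1.8) = 0.3790; e^(−0.539×5.3) = 0.0575
⟨phi⟩ = 0.61 × (0.3790 − 0.0575) / (0.539 × 3.5) = 0.61 × 0.1704 = 0.1040

10.4%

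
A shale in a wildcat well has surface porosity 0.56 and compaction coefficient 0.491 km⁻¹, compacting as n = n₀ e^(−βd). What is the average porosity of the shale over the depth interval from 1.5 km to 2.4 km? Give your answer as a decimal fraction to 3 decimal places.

⟨n⟩ = (1/(d₂−d₁)) ∫ n₀ e^(−βd) dd = n₀·(e^(−β·d₁) − e^(−β·d₂)) / (β·(d₂−d₁))
e^(−0.491×1.5) = 0.4788; e^(−0.491×2.4) = 0.3078
⟨n⟩ = 0.56 × (0.4788 − 0.3078) / (0.491 × 0.9) = 0.56 × 0.3870 = 0.2167

0.217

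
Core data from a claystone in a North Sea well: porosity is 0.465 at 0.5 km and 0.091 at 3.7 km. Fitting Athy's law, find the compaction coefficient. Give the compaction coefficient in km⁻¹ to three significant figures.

Athy: n(Z) = n₀ e^(−cZ) ⇒ n₁/n₂ = e^{c(Z₂−Z₁)} ⇒ c = ln(n₁/n₂)/(Z₂−Z₁)
c = ln(0.465/0.091) / (3.7 − 0.5) = ln(5.11) / 3.2 = 1.6312 / 3.2 = 0.5097 km⁻¹

0.510 km⁻¹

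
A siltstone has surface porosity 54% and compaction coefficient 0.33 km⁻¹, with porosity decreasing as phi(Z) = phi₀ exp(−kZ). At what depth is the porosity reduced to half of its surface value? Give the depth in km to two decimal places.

2.10 km

phi/phi₀ = 1/2 ⇒ exp(−k·Z) = 1/2 ⇒ Z = ln(2) / k
Z = 0.6931 / 0.33 = 2.100 km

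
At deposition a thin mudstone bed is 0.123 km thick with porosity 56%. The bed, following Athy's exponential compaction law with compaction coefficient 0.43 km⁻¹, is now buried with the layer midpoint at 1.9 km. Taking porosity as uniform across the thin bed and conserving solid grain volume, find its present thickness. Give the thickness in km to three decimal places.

Porosity at 1.9 km: n = 0.56·exp(−0.43×1.9) = 0.2474
Solid-volume conservation: h(1−n) = h₀(1−n₀) ⇒ h = h₀·(1−n₀)/(1−n)
h = 0.123 × (1 − 0.56)/(1 − 0.2474) = 0.123 × 0.5846 = 0.0719 km

0.072 km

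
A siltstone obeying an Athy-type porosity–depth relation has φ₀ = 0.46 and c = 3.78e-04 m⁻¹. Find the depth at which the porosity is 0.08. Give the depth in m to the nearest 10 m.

4630 m

Working in km (1 km = 1000 m; c in km⁻¹ = c in m⁻¹ × 1000):
Invert Athy's law: Z = ln(φ₀/φ) / c
Z = ln(0.46/0.08) / 0.378 = ln(5.75) / 0.378 = 1.7492 / 0.378 = 4.628 km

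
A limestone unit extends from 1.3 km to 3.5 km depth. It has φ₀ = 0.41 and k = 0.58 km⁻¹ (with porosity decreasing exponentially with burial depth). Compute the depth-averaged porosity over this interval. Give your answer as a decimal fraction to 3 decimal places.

0.109

⟨φ⟩ = (1/(d₂−d₁)) ∫ φ₀ e^(−kd) dd = φ₀·(e^(−k·d₁) − e^(−k·d₂)) / (k·(d₂−d₁))
e^(−0.58×1.3) = 0.4705; e^(−0.58×3.5) = 0.1313
⟨φ⟩ = 0.41 × (0.4705 − 0.1313) / (0.58 × 2.2) = 0.41 × 0.2658 = 0.1090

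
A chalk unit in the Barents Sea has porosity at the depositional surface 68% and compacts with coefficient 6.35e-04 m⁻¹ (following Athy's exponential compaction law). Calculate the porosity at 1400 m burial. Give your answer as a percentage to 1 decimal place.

28.0%

Working in km (1 km = 1000 m; k in km⁻¹ = k in m⁻¹ × 1000):
n = n₀·exp(−k·Z) = 0.68 × exp(−0.635 × 1.4) = 0.68 × exp(−0.889)
  = 0.68 × 0.4111 = 0.2795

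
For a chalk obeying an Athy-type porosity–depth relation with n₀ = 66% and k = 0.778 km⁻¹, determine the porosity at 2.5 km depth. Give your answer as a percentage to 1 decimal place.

n = n₀·exp(−k·z) = 0.66 × exp(−0.778 × 2.5) = 0.66 × exp(−1.945)
  = 0.66 × 0.1430 = 0.0944

9.4%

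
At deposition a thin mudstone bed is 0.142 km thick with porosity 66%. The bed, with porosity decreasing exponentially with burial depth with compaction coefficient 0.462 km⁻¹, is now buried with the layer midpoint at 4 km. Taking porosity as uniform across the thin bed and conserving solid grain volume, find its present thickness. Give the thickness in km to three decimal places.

0.054 km

Porosity at 4 km: φ = 0.66·exp(−0.462×4) = 0.1040
Solid-volume conservation: h(1−φ) = h₀(1−φ₀) ⇒ h = h₀·(1−φ₀)/(1−φ)
h = 0.142 × (1 − 0.66)/(1 − 0.1040) = 0.142 × 0.3795 = 0.0539 km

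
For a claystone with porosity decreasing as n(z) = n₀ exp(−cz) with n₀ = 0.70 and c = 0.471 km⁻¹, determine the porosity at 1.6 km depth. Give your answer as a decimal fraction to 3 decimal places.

0.329

n = n₀·exp(−c·z) = 0.7 × exp(−0.471 × 1.6) = 0.7 × exp(−0.7536)
  = 0.7 × 0.4707 = 0.3295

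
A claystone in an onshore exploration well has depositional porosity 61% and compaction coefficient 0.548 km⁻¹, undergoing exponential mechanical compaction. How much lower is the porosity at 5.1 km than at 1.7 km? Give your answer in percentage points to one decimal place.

φ(1.7) = 0.61·e^(−0.548×1.7) = 0.2403
φ(5.1) = 0.61·e^(−0.548×5.1) = 0.0373
Δφ = 0.2403 − 0.0373 = 0.2030

20.3 percentage points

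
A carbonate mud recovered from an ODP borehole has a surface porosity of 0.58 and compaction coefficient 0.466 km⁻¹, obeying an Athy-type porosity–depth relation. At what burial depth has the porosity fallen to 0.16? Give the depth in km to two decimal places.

2.76 km

Invert Athy's law: z = ln(n₀/n) / k
z = ln(0.58/0.16) / 0.466 = ln(3.625) / 0.466 = 1.2879 / 0.466 = 2.764 km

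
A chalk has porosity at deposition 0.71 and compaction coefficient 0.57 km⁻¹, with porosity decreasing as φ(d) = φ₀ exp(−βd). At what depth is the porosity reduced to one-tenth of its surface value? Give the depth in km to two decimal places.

4.04 km

φ/φ₀ = 1/10 ⇒ exp(−β·d) = 1/10 ⇒ d = ln(10) / β
d = 2.3026 / 0.57 = 4.040 km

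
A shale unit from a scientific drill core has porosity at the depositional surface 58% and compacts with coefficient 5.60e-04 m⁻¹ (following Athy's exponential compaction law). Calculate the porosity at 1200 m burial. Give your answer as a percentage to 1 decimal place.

29.6%

Working in km (1 km = 1000 m; k in km⁻¹ = k in m⁻¹ × 1000):
φ = φ₀·exp(−k·Z) = 0.58 × exp(−0.56 × 1.2) = 0.58 × exp(−0.672)
  = 0.58 × 0.5107 = 0.2962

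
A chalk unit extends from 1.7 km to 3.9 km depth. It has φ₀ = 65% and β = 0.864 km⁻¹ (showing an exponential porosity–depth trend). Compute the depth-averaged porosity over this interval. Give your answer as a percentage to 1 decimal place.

6.7%

⟨φ⟩ = (1/(Z₂−Z₁)) ∫ φ₀ e^(−βZ) dZ = φ₀·(e^(−β·Z₁) − e^(−β·Z₂)) / (β·(Z₂−Z₁))
e^(−0.864×1.7) = 0.2302; e^(−0.864×3.9) = 0.0344
⟨φ⟩ = 0.65 × (0.2302 − 0.0344) / (0.864 × 2.2) = 0.65 × 0.1030 = 0.0670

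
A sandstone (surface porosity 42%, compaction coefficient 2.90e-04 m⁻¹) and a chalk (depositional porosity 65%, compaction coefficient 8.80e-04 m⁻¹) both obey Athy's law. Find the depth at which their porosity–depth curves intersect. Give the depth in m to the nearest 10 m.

Working in km (1 km = 1000 m; c in km⁻¹ = c in m⁻¹ × 1000):
Set φ₀ₐ e^(−cₐz) = φ₀ᵦ e^(−cᵦz) ⇒ ln(φ₀ₐ/φ₀ᵦ) = (cₐ − cᵦ)·z
z = ln(0.42/0.65) / (0.29 − 0.88) = -0.4367 / -0.59 = 0.740 km

740 m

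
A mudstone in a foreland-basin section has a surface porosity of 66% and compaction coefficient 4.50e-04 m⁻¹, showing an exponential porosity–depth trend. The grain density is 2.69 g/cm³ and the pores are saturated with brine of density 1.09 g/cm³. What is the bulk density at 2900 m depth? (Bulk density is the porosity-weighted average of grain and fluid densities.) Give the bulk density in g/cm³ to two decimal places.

Working in km (1 km = 1000 m; k in km⁻¹ = k in m⁻¹ × 1000):
Porosity at depth: φ = 0.66·exp(−0.45×2.9) = 0.66×0.2712 = 0.1790
Bulk density: ρ_b = (1−φ)ρ_g + φ·ρ_f = 0.8210×2.69 + 0.1790×1.09
       = 2.209 + 0.195 = 2.404 g/cm³

2.40 g/cm³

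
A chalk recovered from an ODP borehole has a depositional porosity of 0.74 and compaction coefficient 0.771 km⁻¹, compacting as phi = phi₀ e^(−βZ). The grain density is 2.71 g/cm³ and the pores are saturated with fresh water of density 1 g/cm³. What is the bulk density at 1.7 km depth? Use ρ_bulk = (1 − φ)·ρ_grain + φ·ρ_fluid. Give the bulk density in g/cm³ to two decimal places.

Porosity at depth: phi = 0.74·exp(−0.771×1.7) = 0.74×0.2696 = 0.1995
Bulk density: ρ_b = (1−phi)ρ_g + phi·ρ_f = 0.8005×2.71 + 0.1995×1
       = 2.169 + 0.200 = 2.369 g/cm³

2.37 g/cm³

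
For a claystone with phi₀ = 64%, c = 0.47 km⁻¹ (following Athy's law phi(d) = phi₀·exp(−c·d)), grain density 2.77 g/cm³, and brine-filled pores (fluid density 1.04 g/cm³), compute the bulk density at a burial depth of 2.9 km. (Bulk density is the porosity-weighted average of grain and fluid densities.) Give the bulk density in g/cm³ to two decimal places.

Porosity at depth: phi = 0.64·exp(−0.47×2.9) = 0.64×0.2559 = 0.1638
Bulk density: ρ_b = (1−phi)ρ_g + phi·ρ_f = 0.8362×2.77 + 0.1638×1.04
       = 2.316 + 0.170 = 2.487 g/cm³

2.49 g/cm³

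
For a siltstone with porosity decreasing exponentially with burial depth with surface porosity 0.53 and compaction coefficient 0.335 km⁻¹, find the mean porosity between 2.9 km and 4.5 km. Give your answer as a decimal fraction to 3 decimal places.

0.155

⟨phi⟩ = (1/(d₂−d₁)) ∫ phi₀ e^(−cd) dd = phi₀·(e^(−c·d₁) − e^(−c·d₂)) / (c·(d₂−d₁))
e^(−0.335×2.9) = 0.3785; e^(−0.335×4.5) = 0.2215
⟨phi⟩ = 0.53 × (0.3785 − 0.2215) / (0.335 × 1.6) = 0.53 × 0.2930 = 0.1553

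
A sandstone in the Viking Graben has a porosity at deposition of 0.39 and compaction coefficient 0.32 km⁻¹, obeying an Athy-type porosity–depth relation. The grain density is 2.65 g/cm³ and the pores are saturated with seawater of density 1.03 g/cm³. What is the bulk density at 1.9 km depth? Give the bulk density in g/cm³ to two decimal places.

2.31 g/cm³

Porosity at depth: n = 0.39·exp(−0.32×1.9) = 0.39×0.5444 = 0.2123
Bulk density: ρ_b = (1−n)ρ_g + n·ρ_f = 0.7877×2.65 + 0.2123×1.03
       = 2.087 + 0.219 = 2.306 g/cm³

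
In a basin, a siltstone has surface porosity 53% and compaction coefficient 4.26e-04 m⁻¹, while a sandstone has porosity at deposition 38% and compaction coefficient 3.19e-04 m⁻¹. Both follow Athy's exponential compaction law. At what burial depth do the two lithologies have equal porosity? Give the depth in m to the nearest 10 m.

3110 m

Working in km (1 km = 1000 m; c in km⁻¹ = c in m⁻¹ × 1000):
Set n₀ₐ e^(−cₐZ) = n₀ᵦ e^(−cᵦZ) ⇒ ln(n₀ₐ/n₀ᵦ) = (cₐ − cᵦ)·Z
Z = ln(0.53/0.38) / (0.426 − 0.319) = 0.3327 / 0.107 = 3.109 km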